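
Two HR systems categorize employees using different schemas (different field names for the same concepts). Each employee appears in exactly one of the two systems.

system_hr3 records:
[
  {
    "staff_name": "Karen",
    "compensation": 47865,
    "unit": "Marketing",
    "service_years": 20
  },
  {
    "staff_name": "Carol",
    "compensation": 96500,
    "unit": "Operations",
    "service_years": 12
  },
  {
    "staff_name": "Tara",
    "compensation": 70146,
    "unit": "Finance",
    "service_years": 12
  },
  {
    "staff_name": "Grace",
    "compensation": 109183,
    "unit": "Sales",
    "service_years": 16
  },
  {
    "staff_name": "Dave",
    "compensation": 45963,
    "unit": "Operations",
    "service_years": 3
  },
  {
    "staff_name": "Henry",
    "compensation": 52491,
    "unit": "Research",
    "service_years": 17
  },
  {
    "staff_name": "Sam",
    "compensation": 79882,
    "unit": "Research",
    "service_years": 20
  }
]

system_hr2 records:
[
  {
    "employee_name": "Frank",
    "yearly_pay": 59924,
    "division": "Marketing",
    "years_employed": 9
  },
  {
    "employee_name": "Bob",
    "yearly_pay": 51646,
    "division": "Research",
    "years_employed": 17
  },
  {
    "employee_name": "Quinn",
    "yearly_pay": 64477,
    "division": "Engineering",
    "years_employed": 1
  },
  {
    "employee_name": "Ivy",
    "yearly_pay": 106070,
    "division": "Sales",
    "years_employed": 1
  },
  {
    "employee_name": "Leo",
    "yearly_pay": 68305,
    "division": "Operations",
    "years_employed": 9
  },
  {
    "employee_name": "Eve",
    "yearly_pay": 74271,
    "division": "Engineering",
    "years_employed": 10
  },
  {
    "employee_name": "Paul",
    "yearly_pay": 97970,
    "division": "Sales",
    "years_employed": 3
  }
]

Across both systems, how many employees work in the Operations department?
3

Schema mapping: "unit" (system_hr3) = "division" (system_hr2) = department

Operations employees in system_hr3: 2
Operations employees in system_hr2: 1

Total in Operations: 2 + 1 = 3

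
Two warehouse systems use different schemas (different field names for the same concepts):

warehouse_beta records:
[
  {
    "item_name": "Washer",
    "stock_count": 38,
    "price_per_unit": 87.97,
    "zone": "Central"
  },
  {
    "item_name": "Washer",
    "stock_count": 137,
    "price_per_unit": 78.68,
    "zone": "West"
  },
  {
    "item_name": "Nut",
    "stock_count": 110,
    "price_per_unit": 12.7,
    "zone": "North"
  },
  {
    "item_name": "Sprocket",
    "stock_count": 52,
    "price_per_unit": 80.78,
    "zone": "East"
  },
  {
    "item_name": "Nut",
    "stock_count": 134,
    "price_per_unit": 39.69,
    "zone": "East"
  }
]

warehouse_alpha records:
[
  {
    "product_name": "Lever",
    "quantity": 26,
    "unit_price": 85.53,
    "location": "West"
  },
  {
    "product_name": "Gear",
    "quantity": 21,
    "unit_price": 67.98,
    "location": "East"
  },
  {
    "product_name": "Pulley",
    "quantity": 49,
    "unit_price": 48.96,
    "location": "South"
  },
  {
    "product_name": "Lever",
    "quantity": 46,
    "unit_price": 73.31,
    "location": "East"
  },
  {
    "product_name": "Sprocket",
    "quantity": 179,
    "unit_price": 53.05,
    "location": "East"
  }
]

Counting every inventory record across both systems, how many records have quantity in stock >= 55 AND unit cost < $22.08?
1

Schema mappings:
- "stock_count" (warehouse_beta) = "quantity" (warehouse_alpha) = quantity
- "price_per_unit" (warehouse_beta) = "unit_price" (warehouse_alpha) = unit cost

Records meeting both conditions in warehouse_beta: 1
Records meeting both conditions in warehouse_alpha: 0

Total: 1 + 0 = 1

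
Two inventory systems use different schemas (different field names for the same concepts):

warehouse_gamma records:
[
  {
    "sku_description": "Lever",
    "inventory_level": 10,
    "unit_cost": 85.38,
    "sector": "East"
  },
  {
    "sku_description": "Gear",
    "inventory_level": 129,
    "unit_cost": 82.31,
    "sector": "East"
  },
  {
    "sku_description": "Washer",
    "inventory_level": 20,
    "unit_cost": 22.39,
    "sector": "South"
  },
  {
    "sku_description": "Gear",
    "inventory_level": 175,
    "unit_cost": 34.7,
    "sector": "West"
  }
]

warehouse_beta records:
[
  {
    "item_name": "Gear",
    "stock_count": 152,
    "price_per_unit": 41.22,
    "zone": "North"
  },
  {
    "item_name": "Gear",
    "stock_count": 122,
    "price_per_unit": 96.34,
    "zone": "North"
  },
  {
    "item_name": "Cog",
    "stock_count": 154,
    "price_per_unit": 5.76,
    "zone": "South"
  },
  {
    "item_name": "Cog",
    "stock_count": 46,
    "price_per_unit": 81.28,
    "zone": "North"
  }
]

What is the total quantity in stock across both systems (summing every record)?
808

To reconcile these schemas, identify the field holding the quantity in stock in each system:
1. In warehouse_gamma it is "inventory_level"
2. In warehouse_beta it is "stock_count"

From warehouse_gamma: 10 + 129 + 20 + 175 = 334
From warehouse_beta: 152 + 122 + 154 + 46 = 474

Total: 334 + 474 = 808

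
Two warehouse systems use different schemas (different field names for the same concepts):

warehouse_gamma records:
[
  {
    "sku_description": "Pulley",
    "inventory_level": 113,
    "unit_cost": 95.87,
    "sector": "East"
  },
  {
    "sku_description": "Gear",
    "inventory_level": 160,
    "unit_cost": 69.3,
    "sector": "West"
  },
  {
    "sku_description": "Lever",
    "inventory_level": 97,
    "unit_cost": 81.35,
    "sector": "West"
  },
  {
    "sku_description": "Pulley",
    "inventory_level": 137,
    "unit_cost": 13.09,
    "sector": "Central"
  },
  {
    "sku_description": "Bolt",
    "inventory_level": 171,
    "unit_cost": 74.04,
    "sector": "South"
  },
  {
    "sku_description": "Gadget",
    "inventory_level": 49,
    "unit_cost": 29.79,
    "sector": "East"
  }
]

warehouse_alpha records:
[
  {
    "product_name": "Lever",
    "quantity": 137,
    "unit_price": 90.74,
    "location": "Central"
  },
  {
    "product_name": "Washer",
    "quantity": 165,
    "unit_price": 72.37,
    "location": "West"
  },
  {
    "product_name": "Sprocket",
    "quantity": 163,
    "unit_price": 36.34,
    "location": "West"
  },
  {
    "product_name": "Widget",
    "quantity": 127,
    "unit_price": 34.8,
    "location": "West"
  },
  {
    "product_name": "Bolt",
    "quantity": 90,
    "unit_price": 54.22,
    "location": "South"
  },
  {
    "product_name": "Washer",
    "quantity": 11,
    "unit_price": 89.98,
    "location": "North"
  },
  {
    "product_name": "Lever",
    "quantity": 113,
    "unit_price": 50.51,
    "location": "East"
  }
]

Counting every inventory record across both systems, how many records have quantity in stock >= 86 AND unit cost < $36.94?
3

Schema mappings:
- "inventory_level" (warehouse_gamma) = "quantity" (warehouse_alpha) = quantity
- "unit_cost" (warehouse_gamma) = "unit_price" (warehouse_alpha) = unit cost

Records meeting both conditions in warehouse_gamma: 1
Records meeting both conditions in warehouse_alpha: 2

Total: 1 + 2 = 3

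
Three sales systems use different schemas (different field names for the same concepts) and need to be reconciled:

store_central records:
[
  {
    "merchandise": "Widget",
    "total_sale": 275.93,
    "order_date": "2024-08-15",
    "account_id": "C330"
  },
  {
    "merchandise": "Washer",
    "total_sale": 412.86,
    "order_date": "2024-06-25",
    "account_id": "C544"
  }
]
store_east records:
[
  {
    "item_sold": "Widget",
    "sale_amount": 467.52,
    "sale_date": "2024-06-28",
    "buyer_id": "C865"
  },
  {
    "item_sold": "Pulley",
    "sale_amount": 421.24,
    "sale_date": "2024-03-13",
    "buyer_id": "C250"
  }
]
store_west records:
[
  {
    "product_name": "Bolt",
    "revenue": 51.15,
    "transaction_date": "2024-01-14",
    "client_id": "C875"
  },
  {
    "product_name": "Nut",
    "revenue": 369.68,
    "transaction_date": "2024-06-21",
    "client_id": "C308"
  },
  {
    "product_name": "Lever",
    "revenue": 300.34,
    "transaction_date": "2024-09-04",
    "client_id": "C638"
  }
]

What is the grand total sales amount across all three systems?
2298.72

Schema reconciliation - all amount fields map to sale amount:

store_central (total_sale): 688.79
store_east (sale_amount): 888.76
store_west (revenue): 721.17

Grand total: 2298.72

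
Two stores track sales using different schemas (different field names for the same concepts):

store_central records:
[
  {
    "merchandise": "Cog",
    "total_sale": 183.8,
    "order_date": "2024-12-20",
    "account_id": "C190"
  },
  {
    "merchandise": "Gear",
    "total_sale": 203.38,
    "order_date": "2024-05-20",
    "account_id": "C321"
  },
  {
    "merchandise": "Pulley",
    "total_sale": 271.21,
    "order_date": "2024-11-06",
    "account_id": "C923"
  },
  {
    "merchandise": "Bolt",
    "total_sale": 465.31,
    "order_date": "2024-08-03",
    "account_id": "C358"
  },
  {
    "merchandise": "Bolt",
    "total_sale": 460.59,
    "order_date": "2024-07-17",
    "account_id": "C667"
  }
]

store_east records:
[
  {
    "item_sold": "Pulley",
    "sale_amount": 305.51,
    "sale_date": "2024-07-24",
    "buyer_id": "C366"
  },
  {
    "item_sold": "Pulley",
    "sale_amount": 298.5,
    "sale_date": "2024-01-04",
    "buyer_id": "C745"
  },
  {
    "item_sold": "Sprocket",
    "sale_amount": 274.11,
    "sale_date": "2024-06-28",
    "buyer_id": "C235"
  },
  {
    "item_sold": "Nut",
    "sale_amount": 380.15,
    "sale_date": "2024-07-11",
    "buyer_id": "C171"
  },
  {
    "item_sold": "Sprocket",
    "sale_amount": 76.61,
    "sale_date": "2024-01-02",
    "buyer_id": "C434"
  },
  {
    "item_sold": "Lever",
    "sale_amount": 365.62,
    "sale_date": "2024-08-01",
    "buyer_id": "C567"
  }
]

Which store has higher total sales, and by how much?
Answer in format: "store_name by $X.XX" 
store_east by $116.21

Schema mapping: "total_sale" (store_central) = "sale_amount" (store_east) = sale amount

Total for store_central: 1584.29
Total for store_east: 1700.50

Difference: |1584.29 - 1700.50| = 116.21
store_east has higher sales by $116.21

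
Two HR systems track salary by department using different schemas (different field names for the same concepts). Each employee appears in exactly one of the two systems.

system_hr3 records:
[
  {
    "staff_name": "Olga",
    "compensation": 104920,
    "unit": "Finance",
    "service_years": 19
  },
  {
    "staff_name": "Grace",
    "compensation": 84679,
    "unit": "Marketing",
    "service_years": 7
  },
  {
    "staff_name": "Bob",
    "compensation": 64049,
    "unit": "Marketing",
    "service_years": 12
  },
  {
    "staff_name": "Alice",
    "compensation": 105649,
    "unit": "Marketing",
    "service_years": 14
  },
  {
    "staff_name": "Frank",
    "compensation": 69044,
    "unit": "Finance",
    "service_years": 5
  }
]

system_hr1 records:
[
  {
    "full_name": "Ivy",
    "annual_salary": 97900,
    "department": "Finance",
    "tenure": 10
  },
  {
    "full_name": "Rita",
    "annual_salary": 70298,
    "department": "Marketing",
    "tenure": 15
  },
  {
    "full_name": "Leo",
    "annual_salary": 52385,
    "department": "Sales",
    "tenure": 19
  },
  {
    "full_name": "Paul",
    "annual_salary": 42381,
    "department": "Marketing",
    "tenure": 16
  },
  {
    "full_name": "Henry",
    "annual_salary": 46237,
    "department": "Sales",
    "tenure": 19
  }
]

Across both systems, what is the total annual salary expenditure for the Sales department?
98622

Schema mappings:
- "unit" (system_hr3) = "department" (system_hr1) = department
- "compensation" (system_hr3) = "annual_salary" (system_hr1) = salary

Sales salaries from system_hr3: 0
Sales salaries from system_hr1: 98622

Total: 0 + 98622 = 98622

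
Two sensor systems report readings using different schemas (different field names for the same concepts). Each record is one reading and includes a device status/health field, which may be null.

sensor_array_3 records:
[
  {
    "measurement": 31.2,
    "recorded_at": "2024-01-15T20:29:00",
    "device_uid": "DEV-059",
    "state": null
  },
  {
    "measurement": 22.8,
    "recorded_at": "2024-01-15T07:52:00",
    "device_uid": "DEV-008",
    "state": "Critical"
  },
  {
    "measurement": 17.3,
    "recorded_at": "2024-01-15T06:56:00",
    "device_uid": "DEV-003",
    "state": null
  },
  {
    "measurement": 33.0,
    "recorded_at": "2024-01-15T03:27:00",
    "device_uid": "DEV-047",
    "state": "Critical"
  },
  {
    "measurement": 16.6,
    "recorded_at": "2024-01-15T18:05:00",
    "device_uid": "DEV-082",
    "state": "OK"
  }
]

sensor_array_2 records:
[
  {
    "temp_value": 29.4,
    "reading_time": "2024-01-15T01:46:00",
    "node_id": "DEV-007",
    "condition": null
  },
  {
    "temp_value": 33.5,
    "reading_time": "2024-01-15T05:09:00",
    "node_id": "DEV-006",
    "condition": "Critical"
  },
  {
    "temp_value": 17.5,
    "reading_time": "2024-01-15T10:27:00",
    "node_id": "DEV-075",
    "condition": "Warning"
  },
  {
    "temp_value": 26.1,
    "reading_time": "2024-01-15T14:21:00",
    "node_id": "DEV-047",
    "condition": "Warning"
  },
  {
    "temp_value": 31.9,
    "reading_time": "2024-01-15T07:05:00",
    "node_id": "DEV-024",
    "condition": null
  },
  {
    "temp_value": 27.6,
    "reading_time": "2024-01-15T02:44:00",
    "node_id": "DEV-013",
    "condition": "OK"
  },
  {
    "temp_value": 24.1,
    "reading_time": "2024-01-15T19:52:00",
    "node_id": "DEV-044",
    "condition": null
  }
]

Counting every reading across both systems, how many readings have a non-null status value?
7

Schema mapping: "state" (sensor_array_3) = "condition" (sensor_array_2) = status

Non-null in sensor_array_3: 3
Non-null in sensor_array_2: 4

Total non-null: 3 + 4 = 7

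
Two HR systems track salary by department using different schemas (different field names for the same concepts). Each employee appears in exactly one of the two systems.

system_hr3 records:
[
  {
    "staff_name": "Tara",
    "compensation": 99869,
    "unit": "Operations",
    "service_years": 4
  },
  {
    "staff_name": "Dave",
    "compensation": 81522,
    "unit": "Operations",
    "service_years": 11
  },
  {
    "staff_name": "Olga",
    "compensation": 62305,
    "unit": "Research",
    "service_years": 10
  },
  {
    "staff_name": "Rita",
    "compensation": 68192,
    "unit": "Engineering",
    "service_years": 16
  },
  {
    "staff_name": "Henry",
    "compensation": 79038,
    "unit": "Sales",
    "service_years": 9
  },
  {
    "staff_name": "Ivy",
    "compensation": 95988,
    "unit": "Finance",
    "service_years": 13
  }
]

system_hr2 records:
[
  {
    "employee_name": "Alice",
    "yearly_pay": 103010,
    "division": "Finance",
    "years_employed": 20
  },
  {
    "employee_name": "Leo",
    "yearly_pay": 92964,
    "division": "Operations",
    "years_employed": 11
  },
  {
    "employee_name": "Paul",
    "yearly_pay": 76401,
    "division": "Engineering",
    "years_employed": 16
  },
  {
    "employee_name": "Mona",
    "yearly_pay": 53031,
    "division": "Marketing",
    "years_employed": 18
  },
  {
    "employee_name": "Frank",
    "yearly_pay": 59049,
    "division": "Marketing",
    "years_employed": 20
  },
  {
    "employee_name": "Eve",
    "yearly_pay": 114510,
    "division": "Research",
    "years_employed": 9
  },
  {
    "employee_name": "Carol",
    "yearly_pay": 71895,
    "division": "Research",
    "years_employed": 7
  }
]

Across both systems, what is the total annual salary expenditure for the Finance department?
198998

Schema mappings:
- "unit" (system_hr3) = "division" (system_hr2) = department
- "compensation" (system_hr3) = "yearly_pay" (system_hr2) = salary

Finance salaries from system_hr3: 95988
Finance salaries from system_hr2: 103010

Total: 95988 + 103010 = 198998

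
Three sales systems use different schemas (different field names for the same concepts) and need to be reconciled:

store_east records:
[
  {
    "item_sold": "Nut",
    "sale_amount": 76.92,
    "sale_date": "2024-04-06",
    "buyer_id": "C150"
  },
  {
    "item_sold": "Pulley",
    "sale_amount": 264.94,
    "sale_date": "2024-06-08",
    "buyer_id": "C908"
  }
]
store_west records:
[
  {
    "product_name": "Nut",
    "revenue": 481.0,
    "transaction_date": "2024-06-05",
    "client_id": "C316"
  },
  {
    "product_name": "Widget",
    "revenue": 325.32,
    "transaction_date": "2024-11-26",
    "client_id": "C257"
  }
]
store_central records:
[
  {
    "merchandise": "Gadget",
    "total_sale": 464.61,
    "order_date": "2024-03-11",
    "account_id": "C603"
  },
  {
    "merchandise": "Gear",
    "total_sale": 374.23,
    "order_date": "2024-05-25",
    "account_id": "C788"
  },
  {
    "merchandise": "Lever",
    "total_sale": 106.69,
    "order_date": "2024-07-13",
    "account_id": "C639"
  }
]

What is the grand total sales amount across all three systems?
2093.71

Schema reconciliation - all amount fields map to sale amount:

store_east (sale_amount): 341.86
store_west (revenue): 806.32
store_central (total_sale): 945.53

Grand total: 2093.71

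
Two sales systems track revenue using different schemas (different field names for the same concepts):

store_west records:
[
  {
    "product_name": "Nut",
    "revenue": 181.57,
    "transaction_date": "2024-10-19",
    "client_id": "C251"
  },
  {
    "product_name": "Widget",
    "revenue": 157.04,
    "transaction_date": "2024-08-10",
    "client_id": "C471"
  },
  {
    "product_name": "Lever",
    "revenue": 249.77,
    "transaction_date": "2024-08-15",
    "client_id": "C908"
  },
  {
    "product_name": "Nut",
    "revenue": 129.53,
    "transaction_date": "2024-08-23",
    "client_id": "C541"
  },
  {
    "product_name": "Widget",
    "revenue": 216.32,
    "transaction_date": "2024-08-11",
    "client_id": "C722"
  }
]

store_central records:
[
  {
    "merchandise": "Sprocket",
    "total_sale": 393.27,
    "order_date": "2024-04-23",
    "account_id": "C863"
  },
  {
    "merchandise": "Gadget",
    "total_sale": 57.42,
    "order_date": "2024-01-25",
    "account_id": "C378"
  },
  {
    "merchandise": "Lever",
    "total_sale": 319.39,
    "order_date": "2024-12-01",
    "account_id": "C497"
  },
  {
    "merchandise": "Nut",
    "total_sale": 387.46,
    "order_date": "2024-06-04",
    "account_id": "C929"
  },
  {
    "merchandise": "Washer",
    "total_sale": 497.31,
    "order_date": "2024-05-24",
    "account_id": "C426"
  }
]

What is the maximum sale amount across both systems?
497.31

Reconcile: "revenue" (store_west) = "total_sale" (store_central) = sale amount

Maximum in store_west: 249.77
Maximum in store_central: 497.31

Overall maximum: max(249.77, 497.31) = 497.31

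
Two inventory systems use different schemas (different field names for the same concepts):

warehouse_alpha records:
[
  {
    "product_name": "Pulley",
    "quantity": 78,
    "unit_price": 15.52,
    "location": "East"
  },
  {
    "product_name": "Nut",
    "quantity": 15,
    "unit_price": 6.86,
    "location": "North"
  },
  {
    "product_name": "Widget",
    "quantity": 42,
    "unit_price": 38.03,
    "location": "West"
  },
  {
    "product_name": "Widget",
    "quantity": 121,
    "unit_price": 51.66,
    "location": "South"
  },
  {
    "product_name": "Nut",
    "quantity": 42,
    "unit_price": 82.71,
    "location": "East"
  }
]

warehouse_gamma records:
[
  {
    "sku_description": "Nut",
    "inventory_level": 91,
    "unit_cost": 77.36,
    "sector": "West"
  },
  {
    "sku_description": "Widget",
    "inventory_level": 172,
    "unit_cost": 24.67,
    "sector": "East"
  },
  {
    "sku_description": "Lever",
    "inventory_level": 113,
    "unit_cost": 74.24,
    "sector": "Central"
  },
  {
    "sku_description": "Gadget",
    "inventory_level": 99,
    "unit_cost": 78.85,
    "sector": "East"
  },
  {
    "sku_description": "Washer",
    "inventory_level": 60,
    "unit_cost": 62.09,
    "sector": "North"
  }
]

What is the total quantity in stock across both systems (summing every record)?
833

To reconcile these schemas, identify the field holding the quantity in stock in each system:
1. In warehouse_alpha it is "quantity"
2. In warehouse_gamma it is "inventory_level"

From warehouse_alpha: 78 + 15 + 42 + 121 + 42 = 298
From warehouse_gamma: 91 + 172 + 113 + 99 + 60 = 535

Total: 298 + 535 = 833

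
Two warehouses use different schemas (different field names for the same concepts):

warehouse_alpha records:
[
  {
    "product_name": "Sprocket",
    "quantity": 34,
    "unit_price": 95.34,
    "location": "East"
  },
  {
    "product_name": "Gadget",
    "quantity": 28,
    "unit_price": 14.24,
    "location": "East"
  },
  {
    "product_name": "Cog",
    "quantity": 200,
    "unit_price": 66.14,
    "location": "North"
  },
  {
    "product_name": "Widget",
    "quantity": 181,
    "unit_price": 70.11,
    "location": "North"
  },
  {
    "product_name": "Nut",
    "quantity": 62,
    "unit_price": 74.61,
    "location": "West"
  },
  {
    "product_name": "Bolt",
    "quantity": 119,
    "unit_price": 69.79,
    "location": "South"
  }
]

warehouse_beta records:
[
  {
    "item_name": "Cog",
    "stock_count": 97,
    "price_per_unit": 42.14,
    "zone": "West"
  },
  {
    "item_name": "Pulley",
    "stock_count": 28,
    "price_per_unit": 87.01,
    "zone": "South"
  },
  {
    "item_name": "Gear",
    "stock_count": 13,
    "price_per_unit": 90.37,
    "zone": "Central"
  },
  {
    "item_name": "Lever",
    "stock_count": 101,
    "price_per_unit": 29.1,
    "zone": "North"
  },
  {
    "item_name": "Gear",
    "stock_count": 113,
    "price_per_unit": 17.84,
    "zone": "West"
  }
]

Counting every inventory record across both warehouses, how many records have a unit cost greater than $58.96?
7

Schema mapping: "unit_price" (warehouse_alpha) = "price_per_unit" (warehouse_beta) = unit cost

Records > $58.96 in warehouse_alpha: 5
Records > $58.96 in warehouse_beta: 2

Total count: 5 + 2 = 7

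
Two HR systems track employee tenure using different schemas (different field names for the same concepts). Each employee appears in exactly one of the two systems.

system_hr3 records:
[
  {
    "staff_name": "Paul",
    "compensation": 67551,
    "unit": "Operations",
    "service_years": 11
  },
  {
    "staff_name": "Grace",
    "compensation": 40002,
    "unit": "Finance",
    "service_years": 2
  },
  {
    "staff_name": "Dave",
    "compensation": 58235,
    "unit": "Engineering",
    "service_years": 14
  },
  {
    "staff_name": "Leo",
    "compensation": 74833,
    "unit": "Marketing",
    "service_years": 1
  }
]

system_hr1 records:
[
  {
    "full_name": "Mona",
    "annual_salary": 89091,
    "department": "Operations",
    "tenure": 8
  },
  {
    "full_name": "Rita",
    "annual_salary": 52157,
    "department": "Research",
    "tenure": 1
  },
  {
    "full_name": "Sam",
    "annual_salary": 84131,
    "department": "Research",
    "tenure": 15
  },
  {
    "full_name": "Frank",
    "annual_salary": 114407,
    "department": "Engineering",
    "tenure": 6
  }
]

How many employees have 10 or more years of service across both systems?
3

Reconcile schemas: "service_years" (system_hr3) = "tenure" (system_hr1) = years of service

From system_hr3: 2 employees with >= 10 years
From system_hr1: 1 employees with >= 10 years

Total: 2 + 1 = 3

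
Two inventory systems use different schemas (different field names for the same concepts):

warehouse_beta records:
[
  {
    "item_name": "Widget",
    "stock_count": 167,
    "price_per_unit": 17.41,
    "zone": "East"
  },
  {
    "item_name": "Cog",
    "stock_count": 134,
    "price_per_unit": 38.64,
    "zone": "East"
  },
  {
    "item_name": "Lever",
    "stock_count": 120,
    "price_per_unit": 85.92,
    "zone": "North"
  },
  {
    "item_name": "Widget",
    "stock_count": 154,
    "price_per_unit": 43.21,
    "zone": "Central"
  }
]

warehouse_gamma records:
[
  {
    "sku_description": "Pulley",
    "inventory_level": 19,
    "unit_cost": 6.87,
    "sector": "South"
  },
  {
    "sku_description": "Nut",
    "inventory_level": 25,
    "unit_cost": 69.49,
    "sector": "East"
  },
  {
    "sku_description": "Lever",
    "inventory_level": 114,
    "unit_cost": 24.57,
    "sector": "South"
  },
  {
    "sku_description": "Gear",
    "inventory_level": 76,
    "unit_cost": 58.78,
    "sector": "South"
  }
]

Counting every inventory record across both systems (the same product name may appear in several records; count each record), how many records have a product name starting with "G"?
1

Schema mapping: "item_name" (warehouse_beta) = "sku_description" (warehouse_gamma) = product name

Records with product name starting with "G" in warehouse_beta: 0
Records with product name starting with "G" in warehouse_gamma: 1

Total: 0 + 1 = 1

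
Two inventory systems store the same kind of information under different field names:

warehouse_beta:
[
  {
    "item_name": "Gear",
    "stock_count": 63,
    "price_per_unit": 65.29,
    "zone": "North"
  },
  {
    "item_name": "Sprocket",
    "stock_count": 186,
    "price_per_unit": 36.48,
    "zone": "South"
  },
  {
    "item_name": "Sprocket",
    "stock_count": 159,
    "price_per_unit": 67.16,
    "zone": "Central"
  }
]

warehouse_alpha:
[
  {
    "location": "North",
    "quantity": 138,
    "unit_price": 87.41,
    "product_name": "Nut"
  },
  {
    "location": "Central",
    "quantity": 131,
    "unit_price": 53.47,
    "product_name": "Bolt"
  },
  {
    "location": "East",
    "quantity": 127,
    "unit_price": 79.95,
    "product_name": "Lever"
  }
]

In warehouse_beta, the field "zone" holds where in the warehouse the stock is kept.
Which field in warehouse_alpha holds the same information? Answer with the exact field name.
location

In warehouse_beta, "zone" holds where in the warehouse the stock is kept.
The fields in warehouse_alpha are: "location", "quantity", "unit_price", "product_name".
"location" is the match: the name refers to the same concept and its values are area labels (e.g. 'Central', 'East').
The other fields ("quantity", "unit_price", "product_name") hold different kinds of data.

So "zone" in warehouse_beta corresponds to "location" in warehouse_alpha.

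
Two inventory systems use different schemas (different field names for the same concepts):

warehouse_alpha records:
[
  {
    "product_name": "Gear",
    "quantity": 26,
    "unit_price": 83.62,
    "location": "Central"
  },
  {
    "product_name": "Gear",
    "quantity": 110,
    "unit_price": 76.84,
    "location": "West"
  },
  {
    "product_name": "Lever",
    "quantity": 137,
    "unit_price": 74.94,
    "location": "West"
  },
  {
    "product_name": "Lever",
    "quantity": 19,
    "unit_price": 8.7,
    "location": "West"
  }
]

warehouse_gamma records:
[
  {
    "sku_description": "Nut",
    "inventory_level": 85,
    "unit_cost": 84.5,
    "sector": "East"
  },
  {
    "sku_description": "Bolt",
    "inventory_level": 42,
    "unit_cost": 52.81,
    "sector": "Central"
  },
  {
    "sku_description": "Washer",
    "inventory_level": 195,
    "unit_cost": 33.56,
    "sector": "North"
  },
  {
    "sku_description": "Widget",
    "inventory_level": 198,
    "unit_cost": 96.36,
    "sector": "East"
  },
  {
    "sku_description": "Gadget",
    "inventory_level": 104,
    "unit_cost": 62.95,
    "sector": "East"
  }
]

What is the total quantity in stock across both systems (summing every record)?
916

To reconcile these schemas, identify the field holding the quantity in stock in each system:
1. In warehouse_alpha it is "quantity"
2. In warehouse_gamma it is "inventory_level"

From warehouse_alpha: 26 + 110 + 137 + 19 = 292
From warehouse_gamma: 85 + 42 + 195 + 198 + 104 = 624

Total: 292 + 624 = 916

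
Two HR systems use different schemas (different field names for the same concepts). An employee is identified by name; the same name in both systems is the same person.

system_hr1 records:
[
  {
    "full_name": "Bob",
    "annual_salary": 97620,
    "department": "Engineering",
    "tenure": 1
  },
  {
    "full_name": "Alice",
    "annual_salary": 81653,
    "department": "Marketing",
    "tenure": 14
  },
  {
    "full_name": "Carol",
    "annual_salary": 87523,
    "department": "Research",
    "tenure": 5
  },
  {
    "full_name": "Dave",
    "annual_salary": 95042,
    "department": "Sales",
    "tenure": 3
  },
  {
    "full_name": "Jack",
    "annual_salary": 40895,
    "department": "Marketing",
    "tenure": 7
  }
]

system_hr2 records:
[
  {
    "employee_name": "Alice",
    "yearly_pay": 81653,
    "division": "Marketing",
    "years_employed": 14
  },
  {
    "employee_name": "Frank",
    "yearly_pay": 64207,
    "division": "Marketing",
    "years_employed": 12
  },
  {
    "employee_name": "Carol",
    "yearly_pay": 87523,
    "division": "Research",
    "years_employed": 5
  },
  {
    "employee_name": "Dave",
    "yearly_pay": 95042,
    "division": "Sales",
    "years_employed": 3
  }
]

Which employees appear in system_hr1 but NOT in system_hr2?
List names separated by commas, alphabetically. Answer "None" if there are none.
Bob, Jack

Schema mapping: "full_name" (system_hr1) = "employee_name" (system_hr2) = employee name

Names in system_hr1: ['Alice', 'Bob', 'Carol', 'Dave', 'Jack']
Names in system_hr2: ['Alice', 'Carol', 'Dave', 'Frank']

In system_hr1 but not system_hr2: ['Bob', 'Jack']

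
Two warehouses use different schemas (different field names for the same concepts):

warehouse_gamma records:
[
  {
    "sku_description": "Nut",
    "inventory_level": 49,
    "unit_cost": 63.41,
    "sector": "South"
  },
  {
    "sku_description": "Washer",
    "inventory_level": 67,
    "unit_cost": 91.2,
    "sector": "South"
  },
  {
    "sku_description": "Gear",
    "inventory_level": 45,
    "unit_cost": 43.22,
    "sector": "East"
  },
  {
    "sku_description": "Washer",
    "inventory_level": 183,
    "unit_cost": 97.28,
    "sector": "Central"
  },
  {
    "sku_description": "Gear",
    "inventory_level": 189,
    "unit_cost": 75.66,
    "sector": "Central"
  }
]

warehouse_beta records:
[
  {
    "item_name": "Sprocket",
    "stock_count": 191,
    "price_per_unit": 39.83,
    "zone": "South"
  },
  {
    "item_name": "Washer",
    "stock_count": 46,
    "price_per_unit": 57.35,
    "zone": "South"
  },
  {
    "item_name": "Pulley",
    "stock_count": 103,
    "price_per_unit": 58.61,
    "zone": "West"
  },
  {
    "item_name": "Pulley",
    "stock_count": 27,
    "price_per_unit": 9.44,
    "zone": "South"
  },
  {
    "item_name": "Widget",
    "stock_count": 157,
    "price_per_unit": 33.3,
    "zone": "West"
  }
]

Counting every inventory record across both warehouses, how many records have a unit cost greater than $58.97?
4

Schema mapping: "unit_cost" (warehouse_gamma) = "price_per_unit" (warehouse_beta) = unit cost

Records > $58.97 in warehouse_gamma: 4
Records > $58.97 in warehouse_beta: 0

Total count: 4 + 0 = 4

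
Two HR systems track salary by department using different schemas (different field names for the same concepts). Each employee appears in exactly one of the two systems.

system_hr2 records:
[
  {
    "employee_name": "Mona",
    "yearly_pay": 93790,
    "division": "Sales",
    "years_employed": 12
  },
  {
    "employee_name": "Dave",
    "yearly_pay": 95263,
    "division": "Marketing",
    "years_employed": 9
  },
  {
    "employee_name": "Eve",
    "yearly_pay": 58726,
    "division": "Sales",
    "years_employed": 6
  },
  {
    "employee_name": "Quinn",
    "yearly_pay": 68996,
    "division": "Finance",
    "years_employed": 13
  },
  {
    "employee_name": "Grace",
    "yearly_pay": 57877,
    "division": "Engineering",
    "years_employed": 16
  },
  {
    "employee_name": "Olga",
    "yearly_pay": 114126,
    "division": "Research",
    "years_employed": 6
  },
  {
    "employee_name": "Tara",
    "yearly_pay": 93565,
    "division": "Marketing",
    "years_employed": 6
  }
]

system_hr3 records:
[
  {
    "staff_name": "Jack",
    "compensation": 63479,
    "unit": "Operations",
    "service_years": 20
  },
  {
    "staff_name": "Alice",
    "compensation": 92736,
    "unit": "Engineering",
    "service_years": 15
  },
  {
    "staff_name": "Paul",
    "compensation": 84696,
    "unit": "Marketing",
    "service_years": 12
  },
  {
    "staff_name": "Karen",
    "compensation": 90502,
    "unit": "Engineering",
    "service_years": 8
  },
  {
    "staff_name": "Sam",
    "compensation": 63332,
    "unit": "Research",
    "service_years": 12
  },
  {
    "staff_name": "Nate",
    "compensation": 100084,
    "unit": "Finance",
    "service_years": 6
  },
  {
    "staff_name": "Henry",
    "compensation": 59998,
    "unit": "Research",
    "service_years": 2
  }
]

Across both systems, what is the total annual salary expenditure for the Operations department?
63479

Schema mappings:
- "division" (system_hr2) = "unit" (system_hr3) = department
- "yearly_pay" (system_hr2) = "compensation" (system_hr3) = salary

Operations salaries from system_hr2: 0
Operations salaries from system_hr3: 63479

Total: 0 + 63479 = 63479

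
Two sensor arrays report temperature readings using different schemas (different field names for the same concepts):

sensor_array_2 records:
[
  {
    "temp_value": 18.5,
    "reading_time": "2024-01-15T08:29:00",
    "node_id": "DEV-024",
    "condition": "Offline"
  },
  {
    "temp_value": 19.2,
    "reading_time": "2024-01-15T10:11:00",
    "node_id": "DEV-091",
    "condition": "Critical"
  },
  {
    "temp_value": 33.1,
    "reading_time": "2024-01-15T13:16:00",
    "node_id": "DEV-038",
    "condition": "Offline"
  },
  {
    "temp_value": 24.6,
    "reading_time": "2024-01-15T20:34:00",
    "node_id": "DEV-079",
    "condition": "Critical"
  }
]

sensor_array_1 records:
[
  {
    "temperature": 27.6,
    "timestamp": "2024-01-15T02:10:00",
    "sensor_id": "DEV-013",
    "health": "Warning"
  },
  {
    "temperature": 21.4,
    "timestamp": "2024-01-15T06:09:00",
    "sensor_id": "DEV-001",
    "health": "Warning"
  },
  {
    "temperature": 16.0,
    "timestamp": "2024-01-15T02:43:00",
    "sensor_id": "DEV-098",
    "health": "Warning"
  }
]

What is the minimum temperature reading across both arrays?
16.0

Schema mapping: "temp_value" (sensor_array_2) = "temperature" (sensor_array_1) = temperature reading

Minimum in sensor_array_2: 18.5
Minimum in sensor_array_1: 16.0

Overall minimum: min(18.5, 16.0) = 16.0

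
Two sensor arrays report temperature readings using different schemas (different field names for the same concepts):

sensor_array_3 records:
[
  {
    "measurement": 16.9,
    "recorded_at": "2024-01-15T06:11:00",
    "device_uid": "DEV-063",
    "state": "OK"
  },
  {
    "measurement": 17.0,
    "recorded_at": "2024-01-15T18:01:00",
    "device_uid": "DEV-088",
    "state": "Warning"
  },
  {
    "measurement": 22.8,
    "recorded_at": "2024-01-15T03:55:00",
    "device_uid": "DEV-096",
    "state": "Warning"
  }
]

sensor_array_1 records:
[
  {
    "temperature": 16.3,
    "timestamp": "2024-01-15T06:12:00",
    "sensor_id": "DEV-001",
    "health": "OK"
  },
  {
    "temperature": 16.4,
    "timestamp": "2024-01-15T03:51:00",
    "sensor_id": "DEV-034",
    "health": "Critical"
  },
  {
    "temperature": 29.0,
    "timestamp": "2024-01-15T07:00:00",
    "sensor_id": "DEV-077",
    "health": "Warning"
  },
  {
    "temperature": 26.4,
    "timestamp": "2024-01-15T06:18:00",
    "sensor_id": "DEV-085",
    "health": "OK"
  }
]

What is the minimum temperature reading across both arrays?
16.3

Schema mapping: "measurement" (sensor_array_3) = "temperature" (sensor_array_1) = temperature reading

Minimum in sensor_array_3: 16.9
Minimum in sensor_array_1: 16.3

Overall minimum: min(16.9, 16.3) = 16.3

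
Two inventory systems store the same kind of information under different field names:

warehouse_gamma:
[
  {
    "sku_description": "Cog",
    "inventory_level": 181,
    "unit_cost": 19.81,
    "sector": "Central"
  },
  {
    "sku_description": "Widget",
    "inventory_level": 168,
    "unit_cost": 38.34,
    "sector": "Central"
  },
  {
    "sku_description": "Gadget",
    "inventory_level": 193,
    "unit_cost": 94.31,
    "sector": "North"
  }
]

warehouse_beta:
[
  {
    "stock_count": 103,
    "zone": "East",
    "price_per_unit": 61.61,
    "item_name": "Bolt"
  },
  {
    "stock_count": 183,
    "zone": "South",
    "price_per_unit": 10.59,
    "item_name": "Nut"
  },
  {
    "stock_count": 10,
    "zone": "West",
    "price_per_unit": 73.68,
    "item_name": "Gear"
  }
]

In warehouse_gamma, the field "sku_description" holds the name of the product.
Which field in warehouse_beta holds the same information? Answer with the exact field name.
item_name

In warehouse_gamma, "sku_description" holds the name of the product.
The fields in warehouse_beta are: "stock_count", "zone", "price_per_unit", "item_name".
"item_name" is the match: the name refers to the same concept and its values are product-name strings (e.g. 'Bolt', 'Gear').
The other fields ("stock_count", "zone", "price_per_unit") hold different kinds of data.

So "sku_description" in warehouse_gamma corresponds to "item_name" in warehouse_beta.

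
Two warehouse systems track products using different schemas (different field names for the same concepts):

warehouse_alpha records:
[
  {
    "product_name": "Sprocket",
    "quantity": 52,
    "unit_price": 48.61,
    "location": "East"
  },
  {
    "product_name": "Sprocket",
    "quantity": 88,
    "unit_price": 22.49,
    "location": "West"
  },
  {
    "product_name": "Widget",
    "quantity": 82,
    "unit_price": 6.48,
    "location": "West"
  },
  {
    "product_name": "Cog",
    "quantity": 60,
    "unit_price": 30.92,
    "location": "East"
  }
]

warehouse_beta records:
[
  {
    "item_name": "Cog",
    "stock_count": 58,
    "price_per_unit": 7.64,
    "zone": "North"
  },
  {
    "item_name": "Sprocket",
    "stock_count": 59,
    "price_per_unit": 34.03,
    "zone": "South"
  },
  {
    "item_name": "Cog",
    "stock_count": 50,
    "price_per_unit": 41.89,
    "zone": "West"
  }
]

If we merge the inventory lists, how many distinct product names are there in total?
3

Schema mapping: "product_name" (warehouse_alpha) = "item_name" (warehouse_beta) = product name

Products in warehouse_alpha: ['Cog', 'Sprocket', 'Widget']
Products in warehouse_beta: ['Cog', 'Sprocket']

Union (unique products): ['Cog', 'Sprocket', 'Widget']
Count: 3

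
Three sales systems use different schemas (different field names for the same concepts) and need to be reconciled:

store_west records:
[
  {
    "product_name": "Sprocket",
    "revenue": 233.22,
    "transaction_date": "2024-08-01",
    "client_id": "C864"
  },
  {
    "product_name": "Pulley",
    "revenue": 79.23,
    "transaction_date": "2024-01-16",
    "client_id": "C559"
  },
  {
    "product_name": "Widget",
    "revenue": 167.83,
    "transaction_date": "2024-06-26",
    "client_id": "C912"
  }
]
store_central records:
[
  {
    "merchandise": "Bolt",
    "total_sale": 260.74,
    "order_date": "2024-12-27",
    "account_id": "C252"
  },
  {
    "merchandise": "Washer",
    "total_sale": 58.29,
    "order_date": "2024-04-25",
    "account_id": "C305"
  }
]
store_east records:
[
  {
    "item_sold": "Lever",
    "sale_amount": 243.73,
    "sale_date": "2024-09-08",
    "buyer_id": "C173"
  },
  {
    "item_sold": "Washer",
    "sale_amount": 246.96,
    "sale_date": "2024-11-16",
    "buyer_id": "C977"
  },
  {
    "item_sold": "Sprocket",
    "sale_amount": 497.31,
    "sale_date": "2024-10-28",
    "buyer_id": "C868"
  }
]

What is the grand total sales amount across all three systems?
1787.31

Schema reconciliation - all amount fields map to sale amount:

store_west (revenue): 480.28
store_central (total_sale): 319.03
store_east (sale_amount): 988.0

Grand total: 1787.31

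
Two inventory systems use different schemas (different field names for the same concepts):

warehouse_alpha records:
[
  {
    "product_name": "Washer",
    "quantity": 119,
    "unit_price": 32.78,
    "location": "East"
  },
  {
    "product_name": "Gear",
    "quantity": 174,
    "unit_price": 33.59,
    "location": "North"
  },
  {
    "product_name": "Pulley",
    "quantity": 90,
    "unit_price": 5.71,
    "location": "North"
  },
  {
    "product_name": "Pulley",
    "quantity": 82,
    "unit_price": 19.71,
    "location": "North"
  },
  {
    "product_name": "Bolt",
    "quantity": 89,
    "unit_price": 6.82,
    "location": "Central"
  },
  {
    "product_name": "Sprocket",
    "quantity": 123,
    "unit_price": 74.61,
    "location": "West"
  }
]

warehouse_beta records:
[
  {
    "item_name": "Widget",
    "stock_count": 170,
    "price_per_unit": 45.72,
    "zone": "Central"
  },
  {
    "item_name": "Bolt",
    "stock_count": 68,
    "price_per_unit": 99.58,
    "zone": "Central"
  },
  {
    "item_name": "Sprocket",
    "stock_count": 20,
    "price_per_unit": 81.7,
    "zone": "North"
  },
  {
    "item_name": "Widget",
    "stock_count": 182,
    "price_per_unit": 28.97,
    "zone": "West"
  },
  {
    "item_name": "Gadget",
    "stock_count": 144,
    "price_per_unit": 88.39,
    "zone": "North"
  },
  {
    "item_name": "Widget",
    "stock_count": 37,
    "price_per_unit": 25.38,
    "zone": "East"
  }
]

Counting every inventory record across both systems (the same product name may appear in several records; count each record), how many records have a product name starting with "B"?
2

Schema mapping: "product_name" (warehouse_alpha) = "item_name" (warehouse_beta) = product name

Records with product name starting with "B" in warehouse_alpha: 1
Records with product name starting with "B" in warehouse_beta: 1

Total: 1 + 1 = 2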